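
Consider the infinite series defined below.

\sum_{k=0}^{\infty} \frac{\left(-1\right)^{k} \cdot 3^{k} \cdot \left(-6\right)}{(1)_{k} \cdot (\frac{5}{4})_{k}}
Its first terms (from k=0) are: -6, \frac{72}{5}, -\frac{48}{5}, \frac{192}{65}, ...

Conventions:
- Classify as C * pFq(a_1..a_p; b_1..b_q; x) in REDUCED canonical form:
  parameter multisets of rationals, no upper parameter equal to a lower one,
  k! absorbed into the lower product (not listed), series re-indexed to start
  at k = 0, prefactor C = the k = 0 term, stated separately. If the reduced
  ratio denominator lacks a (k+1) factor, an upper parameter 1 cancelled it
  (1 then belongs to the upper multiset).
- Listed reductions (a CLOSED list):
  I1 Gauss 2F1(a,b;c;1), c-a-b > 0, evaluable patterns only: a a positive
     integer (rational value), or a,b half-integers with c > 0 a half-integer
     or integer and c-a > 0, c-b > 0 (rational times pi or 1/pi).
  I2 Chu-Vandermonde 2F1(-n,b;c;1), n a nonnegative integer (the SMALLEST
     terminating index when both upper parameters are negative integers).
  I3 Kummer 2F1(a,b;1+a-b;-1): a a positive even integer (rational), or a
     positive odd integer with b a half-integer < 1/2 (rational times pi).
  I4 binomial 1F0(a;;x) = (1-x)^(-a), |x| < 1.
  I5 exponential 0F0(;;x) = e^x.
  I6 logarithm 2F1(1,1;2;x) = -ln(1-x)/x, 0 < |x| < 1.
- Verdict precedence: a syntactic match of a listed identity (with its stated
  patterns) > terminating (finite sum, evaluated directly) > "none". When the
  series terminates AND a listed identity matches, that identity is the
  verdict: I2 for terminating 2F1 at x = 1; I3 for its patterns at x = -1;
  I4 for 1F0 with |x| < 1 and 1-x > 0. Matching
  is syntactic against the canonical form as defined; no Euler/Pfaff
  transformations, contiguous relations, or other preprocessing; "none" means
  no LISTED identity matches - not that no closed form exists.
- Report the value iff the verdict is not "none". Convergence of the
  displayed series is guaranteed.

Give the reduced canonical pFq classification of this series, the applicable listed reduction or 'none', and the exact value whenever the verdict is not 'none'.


Canonical form: C = -6 times 0F1 with upper {-}, lower {\frac{5}{4}}, x = -3. Verdict: none - at argument -3 the multisets {-} ; {\frac{5}{4}} match no listed identity.

Key observation: t_0 being -6, the (-1)^k factor (C = -6, x = -3) folds into the argument's sign.
Adjacent-term ratio: r(k) = -3 * 1 / [(k+\frac{5}{4}) (k+1)] - poly over poly, x = -3 from leading terms; C = -6 at k = 0.


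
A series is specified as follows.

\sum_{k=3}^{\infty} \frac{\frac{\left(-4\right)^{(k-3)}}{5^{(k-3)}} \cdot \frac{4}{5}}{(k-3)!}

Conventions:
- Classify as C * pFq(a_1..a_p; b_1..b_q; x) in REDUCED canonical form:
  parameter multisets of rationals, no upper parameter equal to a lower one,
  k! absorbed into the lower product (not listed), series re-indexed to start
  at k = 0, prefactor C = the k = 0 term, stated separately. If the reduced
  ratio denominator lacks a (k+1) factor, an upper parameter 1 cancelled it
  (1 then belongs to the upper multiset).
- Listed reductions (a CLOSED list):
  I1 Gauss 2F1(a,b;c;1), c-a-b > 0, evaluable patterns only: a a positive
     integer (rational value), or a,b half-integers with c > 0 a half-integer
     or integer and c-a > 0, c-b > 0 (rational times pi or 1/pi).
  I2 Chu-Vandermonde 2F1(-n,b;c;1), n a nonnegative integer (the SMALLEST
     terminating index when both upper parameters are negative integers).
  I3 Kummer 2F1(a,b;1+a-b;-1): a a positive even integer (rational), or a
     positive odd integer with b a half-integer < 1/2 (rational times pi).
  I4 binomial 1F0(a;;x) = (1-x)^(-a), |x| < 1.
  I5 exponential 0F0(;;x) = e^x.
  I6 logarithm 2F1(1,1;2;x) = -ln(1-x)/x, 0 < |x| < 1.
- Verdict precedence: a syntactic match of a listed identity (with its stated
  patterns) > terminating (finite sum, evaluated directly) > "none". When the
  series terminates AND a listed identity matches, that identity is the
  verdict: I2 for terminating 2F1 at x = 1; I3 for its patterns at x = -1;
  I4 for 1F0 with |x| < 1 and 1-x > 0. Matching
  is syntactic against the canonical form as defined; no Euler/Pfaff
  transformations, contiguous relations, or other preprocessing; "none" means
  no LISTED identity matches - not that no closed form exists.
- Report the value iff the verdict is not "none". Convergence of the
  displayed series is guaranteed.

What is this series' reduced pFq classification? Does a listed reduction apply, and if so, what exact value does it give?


At argument -\frac{4}{5}: a 0F0 with upper {-}, lower {-}, scaled by C = \frac{4}{5}. Verdict: this is exponential (I5) (the 0F0 exponential series at x = -\frac{4}{5}). Sum: \frac{4}{5} \cdot e^{-\frac{4}{5}}.

The tell: t_0 being \frac{4}{5}, the two geometric factors (C = 4/5) combine into one argument.
Ratio: r(k) = -\frac{4}{5} * 1 / [(k+1)] - rational; roots negated = parameters, x = -\frac{4}{5}, C = \frac{4}{5}.


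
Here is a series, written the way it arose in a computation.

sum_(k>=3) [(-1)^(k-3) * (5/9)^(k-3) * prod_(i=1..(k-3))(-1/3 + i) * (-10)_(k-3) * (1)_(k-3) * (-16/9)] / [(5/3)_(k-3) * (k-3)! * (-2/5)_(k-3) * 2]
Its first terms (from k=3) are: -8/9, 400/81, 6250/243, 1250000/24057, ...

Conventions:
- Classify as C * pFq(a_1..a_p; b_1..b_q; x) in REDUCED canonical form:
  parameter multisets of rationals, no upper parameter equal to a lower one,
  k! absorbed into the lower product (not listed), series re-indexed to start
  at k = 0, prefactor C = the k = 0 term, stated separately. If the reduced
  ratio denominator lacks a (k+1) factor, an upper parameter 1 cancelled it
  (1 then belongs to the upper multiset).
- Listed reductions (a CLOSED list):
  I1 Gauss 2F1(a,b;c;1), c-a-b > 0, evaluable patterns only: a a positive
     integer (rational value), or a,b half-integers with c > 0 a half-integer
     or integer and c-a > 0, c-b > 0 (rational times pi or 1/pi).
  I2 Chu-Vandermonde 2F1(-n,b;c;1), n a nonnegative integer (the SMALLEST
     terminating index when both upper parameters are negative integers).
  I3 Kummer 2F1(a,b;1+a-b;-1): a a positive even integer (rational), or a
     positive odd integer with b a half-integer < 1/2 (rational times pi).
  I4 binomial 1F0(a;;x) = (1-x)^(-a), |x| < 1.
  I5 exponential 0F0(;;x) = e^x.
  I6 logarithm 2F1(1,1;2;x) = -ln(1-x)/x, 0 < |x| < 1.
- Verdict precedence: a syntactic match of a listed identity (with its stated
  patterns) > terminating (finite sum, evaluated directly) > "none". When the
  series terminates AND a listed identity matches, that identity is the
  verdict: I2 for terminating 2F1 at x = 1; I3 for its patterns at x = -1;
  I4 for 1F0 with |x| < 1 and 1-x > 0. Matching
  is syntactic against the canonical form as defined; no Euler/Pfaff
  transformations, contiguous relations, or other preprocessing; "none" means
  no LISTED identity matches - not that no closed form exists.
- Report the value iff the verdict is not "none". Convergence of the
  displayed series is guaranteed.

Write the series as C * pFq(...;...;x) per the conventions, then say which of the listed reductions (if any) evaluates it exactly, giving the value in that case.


Prefactor -8/9, argument -5/9: 3F2 with upper {-10, 2/3, 1} over lower {-2/5, 5/3}. Verdict: terminating. (-10)_k vanishes past k = 10, leaving a 11-term sum, computed directly. Hence: 5558741347100885407748819/24860029354289434915038.

Structural cue: t_0 being -8/9, the running product (C = -8/9, x = -5/9) telescopes to a rising factorial.
Ratio: r(k) = (-5/9) * (k-10) (k+2/3) (k+1) / [(k-2/5) (k+5/3) (k+1)] - poly over poly, x = (-5/9) from leading terms; C = -8/9 at k = 0.


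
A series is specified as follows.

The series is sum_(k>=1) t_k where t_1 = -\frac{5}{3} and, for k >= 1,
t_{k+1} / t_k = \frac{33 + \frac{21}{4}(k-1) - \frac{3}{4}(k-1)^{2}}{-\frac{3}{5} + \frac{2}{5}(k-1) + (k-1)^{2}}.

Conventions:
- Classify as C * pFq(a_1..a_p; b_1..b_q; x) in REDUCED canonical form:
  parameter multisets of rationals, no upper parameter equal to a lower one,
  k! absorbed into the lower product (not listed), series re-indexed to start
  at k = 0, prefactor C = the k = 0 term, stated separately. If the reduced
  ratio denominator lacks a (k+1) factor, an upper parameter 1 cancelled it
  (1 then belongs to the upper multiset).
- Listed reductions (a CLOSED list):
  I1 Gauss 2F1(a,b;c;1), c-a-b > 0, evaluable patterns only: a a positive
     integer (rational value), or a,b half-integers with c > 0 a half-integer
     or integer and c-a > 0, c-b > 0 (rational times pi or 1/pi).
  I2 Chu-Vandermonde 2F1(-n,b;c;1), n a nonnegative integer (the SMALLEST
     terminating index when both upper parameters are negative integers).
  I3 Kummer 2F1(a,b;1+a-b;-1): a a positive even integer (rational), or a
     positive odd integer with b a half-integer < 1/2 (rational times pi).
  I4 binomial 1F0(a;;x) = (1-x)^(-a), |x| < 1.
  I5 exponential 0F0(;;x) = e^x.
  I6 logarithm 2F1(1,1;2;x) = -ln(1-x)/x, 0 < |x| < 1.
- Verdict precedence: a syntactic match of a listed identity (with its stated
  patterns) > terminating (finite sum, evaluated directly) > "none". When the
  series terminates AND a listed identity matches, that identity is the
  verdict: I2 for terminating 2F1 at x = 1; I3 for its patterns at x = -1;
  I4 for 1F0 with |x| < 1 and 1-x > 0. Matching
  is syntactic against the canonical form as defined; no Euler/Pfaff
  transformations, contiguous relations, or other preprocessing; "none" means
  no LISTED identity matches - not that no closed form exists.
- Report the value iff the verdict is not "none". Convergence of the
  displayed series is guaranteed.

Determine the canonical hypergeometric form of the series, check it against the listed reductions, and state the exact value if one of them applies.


First insight: from the first term -\frac{5}{3}: roots of the ratio polynomials (C = -5/3) are the negated parameters.
Step ratio: r(k) = -\frac{3}{4} * (k-11) (k+4) / [(k-\frac{3}{5}) (k+1)] - poly over poly, x = -\frac{3}{4} from leading terms; C = -\frac{5}{3} at k = 0.

This is -\frac{5}{3} * 2F1(-11, 4; -\frac{3}{5}; -\frac{3}{4}) in reduced canonical form. Verdict: terminating at k = 11: the factor (-11)_k kills every later term; summing the 12 survivors is exact. Hence: \frac{2349211696574056385}{867973464064}.


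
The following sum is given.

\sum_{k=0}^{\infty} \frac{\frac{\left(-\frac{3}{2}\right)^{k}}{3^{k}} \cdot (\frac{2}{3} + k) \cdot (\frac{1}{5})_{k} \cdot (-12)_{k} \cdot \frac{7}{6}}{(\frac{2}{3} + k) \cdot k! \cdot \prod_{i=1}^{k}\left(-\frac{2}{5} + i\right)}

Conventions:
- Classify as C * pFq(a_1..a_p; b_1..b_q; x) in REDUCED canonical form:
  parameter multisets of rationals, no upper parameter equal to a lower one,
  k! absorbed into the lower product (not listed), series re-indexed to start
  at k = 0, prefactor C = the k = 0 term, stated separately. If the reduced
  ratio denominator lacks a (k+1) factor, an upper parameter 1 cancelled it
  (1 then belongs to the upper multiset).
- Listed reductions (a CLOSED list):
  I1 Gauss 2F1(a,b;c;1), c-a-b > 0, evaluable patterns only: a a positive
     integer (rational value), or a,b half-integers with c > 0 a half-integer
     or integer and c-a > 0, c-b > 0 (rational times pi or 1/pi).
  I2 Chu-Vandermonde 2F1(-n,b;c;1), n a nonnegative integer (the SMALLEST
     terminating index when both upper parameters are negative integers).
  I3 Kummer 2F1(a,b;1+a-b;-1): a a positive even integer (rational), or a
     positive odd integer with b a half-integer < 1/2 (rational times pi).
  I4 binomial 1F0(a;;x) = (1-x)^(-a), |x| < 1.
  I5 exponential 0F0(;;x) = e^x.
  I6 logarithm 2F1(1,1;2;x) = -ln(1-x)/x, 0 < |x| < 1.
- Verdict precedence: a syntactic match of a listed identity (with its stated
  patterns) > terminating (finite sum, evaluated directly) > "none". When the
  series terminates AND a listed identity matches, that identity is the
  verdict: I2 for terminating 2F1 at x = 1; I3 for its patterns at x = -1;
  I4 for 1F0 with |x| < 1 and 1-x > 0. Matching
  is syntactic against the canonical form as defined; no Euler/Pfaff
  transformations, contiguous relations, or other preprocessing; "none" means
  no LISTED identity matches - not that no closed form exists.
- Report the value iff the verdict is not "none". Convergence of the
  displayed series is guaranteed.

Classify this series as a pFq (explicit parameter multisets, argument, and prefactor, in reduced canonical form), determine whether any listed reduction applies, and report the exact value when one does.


With C = \frac{7}{6}: the canonical form is 2F1(-12, \frac{1}{5}; \frac{3}{5}; -\frac{1}{2}). Verdict: terminating. (-12)_k vanishes past k = 12, leaving a 13-term sum, computed directly. Value: \frac{95375359279459}{3075792658432}.

The tell: from the first term \frac{7}{6}: the two k-th powers (C = 7/6) combine into one argument.
Step ratio: r(k) = -\frac{1}{2} * (k-12) (k+\frac{1}{5}) / [(k+\frac{3}{5}) (k+1)] - rational; roots negated = parameters, x = -\frac{1}{2}, C = \frac{7}{6}.


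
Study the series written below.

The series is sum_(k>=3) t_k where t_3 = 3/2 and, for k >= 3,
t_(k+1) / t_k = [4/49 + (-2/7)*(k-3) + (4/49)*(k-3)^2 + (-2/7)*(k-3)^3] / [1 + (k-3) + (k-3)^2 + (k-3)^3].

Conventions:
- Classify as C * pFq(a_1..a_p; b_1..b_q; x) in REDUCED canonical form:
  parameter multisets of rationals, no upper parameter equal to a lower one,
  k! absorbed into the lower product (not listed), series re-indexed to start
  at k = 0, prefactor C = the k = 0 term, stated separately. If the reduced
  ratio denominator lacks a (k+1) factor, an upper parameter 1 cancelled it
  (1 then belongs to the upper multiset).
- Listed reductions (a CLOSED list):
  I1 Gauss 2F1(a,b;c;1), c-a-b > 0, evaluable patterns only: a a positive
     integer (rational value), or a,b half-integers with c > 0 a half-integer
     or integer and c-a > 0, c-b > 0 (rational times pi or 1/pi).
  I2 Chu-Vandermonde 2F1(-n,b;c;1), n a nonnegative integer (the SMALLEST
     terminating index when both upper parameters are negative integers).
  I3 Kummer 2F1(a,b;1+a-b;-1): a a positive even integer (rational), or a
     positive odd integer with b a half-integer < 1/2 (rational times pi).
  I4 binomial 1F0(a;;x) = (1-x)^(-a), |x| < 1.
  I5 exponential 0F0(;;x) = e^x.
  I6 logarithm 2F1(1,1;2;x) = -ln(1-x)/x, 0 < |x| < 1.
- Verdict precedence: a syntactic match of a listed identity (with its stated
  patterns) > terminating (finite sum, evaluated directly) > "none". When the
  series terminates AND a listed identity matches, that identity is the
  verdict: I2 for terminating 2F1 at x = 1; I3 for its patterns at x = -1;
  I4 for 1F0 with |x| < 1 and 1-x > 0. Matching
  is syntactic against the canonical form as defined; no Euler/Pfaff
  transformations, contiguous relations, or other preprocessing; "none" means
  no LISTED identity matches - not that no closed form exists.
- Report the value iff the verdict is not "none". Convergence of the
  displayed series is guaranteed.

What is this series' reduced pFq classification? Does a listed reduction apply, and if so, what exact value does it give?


With C = 3/2: the canonical form is 1F0(-2/7; -; -2/7). Verdict: this is the I4 binomial reduction (the 1F0 binomial series: exponent 2/7, x = -2/7). Hence: (3/2) * (9/7)^(2/7).

Structural cue: from the first term 3/2: cancel k^2 + 1 from the displayed ratio first; then C = 3/2.
Ratio: r(k) = (-2/7) * (k-2/7) / [(k+1)] - poly over poly, x = (-2/7) from leading terms; C = 3/2 at k = 0.


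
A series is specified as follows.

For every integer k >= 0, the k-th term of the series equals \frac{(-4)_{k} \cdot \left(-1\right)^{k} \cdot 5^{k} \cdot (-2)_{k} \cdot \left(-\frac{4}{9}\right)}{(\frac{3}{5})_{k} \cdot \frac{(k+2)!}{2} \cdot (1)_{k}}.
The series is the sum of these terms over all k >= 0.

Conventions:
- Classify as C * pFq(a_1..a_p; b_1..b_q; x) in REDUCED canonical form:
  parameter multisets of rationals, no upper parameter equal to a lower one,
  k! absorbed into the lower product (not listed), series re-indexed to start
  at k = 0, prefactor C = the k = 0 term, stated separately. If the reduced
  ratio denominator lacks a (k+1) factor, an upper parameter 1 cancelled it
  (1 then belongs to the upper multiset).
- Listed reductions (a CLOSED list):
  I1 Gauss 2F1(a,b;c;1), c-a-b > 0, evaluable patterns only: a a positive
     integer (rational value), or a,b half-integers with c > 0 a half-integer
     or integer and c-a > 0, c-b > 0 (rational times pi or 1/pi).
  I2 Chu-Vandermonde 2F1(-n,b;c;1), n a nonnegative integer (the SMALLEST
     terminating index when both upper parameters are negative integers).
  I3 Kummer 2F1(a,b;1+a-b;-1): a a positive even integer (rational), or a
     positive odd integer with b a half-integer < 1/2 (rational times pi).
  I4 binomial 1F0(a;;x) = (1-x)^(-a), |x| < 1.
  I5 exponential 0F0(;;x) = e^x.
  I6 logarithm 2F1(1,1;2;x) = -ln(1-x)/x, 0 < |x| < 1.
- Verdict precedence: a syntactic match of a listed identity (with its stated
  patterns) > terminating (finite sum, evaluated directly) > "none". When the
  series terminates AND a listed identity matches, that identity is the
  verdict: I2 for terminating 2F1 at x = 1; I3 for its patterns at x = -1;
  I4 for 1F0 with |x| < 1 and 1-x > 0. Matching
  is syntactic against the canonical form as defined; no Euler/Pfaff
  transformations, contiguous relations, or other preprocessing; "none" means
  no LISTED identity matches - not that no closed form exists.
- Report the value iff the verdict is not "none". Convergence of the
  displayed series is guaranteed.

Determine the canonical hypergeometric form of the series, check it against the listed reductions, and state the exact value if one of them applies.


Classification (C = -\frac{4}{9}): 2F2 with upper {-4, -2}, lower {\frac{3}{5}, 3}, argument x = -5. Verdict: terminating - the sum ends at index 2 because -2 is a negative integer; exact evaluation follows. Its exact value is -\frac{347}{162}.

Key observation: from the first term -\frac{4}{9}: (1)_k (C = -4/9) is k! itself.
Step ratio: r(k) = -5 * (k-4) (k-2) / [(k+\frac{3}{5}) (k+3) (k+1)] - poly over poly, x = -5 from leading terms; C = -\frac{4}{9} at k = 0.


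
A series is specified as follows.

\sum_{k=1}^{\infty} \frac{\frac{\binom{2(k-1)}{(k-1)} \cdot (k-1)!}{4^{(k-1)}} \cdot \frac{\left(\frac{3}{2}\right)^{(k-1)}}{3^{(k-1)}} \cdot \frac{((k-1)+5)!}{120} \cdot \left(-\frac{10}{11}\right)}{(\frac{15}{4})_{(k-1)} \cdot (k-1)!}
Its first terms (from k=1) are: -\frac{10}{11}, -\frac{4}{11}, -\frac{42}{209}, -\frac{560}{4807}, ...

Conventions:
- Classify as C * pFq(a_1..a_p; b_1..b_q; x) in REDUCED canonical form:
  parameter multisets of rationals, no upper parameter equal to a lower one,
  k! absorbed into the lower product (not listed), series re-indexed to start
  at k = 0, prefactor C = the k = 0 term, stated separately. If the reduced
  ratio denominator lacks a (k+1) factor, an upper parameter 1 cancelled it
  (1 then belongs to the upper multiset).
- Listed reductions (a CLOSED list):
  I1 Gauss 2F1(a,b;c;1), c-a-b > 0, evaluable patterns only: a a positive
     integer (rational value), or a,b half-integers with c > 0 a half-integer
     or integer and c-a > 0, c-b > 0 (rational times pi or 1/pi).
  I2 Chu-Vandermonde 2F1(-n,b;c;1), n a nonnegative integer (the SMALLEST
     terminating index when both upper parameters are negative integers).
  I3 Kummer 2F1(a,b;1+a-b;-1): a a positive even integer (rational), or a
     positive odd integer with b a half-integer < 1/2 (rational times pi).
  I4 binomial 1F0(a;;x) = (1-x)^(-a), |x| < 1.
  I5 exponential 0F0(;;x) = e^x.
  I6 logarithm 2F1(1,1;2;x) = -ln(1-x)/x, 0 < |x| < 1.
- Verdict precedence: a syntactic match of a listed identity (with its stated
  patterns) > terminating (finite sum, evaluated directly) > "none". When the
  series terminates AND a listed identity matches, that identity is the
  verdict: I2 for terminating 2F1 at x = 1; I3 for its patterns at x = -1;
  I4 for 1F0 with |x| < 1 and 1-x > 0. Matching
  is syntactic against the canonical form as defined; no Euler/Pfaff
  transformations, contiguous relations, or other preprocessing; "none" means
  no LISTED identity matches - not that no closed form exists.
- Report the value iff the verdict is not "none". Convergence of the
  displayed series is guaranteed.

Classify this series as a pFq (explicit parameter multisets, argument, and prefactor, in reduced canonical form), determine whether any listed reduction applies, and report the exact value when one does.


Prefactor -\frac{10}{11}, argument \frac{1}{2}: 2F1 with upper {\frac{1}{2}, 6} over lower {\frac{15}{4}}. Verdict: no listed reduction: x = \frac{1}{2} and upper {\frac{1}{2}, 6} fail every I1-I6 pattern.

Structural cue: from the first term -\frac{10}{11}: the two k-th powers (prefactor -10/11) combine into one argument.
Step ratio: r(k) = \frac{1}{2} * (k+\frac{1}{2}) (k+6) / [(k+\frac{15}{4}) (k+1)] - rational in k, leading ratio \frac{1}{2}; with t_0 = -\frac{10}{11}, classification follows.


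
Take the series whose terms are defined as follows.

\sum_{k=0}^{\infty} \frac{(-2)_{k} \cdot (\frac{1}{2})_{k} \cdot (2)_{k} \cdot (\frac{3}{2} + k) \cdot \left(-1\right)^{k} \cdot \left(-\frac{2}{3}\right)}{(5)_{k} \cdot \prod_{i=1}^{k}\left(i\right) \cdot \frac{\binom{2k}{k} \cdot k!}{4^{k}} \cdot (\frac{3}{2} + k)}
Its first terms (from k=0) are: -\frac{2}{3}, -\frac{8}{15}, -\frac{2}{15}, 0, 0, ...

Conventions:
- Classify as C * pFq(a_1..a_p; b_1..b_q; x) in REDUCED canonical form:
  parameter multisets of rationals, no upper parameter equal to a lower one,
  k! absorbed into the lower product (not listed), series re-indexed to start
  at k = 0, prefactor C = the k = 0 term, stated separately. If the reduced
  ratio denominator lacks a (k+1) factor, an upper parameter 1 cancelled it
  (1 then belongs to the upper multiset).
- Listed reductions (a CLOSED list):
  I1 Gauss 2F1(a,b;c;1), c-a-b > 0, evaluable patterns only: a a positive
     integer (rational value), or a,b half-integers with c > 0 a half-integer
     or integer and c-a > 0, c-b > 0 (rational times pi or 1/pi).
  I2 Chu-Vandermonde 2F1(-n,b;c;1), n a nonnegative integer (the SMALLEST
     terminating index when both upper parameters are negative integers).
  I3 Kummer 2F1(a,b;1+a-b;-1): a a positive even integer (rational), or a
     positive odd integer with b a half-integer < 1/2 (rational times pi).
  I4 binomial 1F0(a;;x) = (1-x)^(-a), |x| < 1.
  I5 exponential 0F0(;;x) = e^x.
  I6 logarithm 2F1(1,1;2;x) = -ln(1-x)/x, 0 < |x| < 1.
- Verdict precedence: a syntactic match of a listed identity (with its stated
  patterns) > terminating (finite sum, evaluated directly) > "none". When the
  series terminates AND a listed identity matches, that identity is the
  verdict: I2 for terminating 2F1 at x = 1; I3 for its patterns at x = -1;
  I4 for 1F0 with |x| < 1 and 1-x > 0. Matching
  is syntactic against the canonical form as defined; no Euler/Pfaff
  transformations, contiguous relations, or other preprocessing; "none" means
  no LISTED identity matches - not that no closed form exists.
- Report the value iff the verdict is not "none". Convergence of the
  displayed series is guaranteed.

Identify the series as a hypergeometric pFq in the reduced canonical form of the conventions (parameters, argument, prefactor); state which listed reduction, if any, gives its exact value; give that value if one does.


Reduced: x = -1, 2F1, upper = {-2, 2}, lower = {5}, C = -\frac{2}{3}. Verdict: the Kummer evaluation I3 applies (x = -1; c = 5 equals 1+a-b for upper {-2, 2}: listed pattern). Exact value: -\frac{4}{3}.

First insight: from the first term -\frac{2}{3}: the factor k + 3/2 cancels (top and bottom), leaving C = -2/3.
Ratio: r(k) = -1 * (k-2) (k+2) / [(k+5) (k+1)] ; factor over Q: parameters, x = -1, and C = -\frac{2}{3}.


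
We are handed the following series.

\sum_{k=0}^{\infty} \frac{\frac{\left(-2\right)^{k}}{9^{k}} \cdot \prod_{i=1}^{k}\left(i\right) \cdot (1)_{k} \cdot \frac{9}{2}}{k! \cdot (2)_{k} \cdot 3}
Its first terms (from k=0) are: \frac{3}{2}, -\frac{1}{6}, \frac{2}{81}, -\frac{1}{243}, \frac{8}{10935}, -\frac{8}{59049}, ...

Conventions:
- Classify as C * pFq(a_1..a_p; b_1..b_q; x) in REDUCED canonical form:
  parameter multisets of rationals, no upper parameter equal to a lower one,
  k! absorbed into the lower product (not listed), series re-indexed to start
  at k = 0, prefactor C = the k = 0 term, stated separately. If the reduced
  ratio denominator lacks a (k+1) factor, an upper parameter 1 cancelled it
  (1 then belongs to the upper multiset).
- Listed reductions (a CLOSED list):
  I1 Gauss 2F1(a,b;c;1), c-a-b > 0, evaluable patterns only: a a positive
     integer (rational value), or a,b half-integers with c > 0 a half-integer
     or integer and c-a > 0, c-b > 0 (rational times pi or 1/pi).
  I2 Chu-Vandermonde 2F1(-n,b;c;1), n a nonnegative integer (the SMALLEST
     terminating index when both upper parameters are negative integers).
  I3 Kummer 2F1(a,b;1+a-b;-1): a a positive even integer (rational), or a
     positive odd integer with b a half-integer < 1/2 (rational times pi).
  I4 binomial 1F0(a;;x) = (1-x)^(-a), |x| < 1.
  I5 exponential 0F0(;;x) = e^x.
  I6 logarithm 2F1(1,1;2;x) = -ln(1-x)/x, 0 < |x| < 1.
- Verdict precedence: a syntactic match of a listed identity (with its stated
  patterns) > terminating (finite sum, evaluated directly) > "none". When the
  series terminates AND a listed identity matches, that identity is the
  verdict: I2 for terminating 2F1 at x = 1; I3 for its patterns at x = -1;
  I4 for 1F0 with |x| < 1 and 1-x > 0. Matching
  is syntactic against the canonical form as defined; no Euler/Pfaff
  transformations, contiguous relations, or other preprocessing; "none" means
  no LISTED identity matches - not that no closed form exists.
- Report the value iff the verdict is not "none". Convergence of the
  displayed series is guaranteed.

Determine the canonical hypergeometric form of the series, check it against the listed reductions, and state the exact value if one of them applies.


Structural cue: t_0 = \frac{3}{2} here, and the two geometric factors (prefactor 3/2) combine into one argument.
Consecutive-term ratio: r(k) = -\frac{2}{9} * (k+1) (k+1) / [(k+2) (k+1)] - poly over poly, x = -\frac{2}{9} from leading terms; C = \frac{3}{2} at k = 0.

The series (x = -\frac{2}{9}) is 2F1: upper {1, 1}, lower {2}, prefactor \frac{3}{2}. Verdict: logarithm (I6) matches (the logarithm: parameters (1,1;2), x = -\frac{2}{9}). Exact value: \frac{27}{4} \cdot \ln\left(\frac{11}{9}\right).


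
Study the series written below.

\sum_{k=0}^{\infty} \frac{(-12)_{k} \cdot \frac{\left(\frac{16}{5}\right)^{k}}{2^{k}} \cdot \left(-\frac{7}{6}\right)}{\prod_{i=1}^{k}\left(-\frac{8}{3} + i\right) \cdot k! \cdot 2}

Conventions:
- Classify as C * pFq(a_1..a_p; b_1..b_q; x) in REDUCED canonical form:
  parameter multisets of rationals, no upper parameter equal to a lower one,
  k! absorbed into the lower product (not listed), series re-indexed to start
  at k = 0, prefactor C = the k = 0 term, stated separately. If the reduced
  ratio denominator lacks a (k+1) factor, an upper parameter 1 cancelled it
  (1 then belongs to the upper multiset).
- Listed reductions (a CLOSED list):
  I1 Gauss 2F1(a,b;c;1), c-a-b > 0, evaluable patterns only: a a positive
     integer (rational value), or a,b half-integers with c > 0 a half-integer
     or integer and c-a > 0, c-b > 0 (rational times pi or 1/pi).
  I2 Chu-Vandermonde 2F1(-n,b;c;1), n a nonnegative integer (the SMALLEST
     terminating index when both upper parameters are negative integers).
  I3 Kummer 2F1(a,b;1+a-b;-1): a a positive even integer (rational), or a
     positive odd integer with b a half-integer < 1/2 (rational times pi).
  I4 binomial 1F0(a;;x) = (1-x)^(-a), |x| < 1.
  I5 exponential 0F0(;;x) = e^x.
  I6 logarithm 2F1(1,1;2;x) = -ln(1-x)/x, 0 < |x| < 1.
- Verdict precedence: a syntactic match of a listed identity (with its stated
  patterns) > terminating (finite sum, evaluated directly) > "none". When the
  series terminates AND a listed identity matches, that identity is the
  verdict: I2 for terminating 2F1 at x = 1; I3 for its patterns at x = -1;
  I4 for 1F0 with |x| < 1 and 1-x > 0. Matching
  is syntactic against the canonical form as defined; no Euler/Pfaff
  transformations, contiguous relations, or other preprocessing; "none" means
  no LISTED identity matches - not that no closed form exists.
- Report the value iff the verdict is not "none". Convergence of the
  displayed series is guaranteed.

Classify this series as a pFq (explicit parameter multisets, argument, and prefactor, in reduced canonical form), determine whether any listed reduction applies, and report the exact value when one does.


This is -\frac{7}{12} * 1F1(-12; -\frac{5}{3}; \frac{8}{5}) in reduced canonical form. Verdict: terminating at k = 12: the factor (-12)_k kills every later term; summing the 13 survivors is exact. Its exact value is -\frac{1350148000999578797}{34824829101562500}.

Key observation: t_0 = -\frac{7}{12} here, and the two k-th powers (C = -7/12) combine into one argument.
Consecutive-term ratio: r(k) = \frac{8}{5} * (k-12) / [(k-\frac{5}{3}) (k+1)] - rational in k, leading ratio \frac{8}{5}; with t_0 = -\frac{7}{12}, classification follows.


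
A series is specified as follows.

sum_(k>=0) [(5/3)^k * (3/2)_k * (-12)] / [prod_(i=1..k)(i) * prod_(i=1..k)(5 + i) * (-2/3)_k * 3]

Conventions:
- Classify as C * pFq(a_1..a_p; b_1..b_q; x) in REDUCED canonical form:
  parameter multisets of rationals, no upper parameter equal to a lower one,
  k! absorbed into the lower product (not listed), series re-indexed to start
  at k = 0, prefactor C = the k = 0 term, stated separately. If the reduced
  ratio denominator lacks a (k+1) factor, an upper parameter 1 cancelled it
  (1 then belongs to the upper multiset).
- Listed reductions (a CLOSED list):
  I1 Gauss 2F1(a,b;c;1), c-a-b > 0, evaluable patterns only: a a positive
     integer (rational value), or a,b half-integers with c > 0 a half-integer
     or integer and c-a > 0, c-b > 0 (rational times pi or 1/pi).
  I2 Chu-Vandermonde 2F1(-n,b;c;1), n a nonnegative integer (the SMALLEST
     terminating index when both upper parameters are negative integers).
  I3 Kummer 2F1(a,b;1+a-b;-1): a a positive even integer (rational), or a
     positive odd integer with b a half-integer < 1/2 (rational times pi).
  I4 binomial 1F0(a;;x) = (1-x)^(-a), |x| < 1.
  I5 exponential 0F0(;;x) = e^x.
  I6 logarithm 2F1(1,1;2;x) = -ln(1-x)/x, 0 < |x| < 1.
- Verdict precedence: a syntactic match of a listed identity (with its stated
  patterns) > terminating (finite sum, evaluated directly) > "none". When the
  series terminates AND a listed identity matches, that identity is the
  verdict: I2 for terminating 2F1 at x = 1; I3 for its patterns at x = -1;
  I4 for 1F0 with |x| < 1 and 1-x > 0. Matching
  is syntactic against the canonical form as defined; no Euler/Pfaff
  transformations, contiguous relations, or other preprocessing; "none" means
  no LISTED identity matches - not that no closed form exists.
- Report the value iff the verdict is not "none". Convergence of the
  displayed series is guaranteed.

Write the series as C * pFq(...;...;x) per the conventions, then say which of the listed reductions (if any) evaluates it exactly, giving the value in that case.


Structural cue: with t_0 = -4, the lower running product (prefactor -4) is a rising factorial.
Ratio: r(k) = (5/3) * (k+3/2) / [(k-2/3) (k+6) (k+1)] - rational in k. x = (5/3); t_0 = -4; negate the roots.

Canonical form: C = -4 times 1F2 with upper {3/2}, lower {-2/3, 6}, x = 5/3. Verdict: none (x = 5/3): each listed identity misses the multisets {3/2} ; {-2/3, 6}.


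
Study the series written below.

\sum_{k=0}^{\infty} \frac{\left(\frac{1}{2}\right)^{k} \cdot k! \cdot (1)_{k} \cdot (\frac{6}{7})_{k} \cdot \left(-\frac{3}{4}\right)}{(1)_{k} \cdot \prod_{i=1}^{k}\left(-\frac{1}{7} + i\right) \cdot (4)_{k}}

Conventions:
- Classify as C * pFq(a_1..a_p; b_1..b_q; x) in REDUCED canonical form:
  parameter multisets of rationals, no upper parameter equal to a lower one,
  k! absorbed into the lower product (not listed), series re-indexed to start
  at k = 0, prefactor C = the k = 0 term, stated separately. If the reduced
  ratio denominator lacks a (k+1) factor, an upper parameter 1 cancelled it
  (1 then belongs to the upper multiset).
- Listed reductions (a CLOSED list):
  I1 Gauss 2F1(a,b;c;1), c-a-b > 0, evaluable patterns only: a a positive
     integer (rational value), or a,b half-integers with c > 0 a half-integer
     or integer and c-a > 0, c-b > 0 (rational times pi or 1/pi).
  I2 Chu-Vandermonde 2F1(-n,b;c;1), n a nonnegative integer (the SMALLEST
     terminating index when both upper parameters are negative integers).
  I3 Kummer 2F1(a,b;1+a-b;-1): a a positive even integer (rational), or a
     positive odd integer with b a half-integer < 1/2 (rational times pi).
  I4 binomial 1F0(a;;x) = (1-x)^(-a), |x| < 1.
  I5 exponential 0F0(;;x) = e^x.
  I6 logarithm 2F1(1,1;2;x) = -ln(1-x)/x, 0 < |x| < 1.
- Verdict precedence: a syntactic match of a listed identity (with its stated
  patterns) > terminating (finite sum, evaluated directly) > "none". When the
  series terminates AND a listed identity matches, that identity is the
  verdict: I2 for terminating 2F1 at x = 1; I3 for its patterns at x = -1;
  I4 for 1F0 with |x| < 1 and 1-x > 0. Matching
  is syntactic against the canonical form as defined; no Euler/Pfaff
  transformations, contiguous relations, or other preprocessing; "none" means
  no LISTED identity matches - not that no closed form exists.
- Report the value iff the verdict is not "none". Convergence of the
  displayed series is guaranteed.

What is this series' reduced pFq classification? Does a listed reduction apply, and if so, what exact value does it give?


Canonical form: C = -\frac{3}{4} times 2F1 with upper {1, 1}, lower {4}, x = \frac{1}{2}. Verdict: none. Every listed pattern misses the 2F1 form at \frac{1}{2}, upper {1, 1}.

Key observation: with t_0 = -\frac{3}{4}, (1)_k (prefactor -3/4) is k! itself.
Step ratio: r(k) = \frac{1}{2} * (k+1) (k+1) / [(k+4) (k+1)] - rational in k, leading ratio \frac{1}{2}; with t_0 = -\frac{3}{4}, classification follows.


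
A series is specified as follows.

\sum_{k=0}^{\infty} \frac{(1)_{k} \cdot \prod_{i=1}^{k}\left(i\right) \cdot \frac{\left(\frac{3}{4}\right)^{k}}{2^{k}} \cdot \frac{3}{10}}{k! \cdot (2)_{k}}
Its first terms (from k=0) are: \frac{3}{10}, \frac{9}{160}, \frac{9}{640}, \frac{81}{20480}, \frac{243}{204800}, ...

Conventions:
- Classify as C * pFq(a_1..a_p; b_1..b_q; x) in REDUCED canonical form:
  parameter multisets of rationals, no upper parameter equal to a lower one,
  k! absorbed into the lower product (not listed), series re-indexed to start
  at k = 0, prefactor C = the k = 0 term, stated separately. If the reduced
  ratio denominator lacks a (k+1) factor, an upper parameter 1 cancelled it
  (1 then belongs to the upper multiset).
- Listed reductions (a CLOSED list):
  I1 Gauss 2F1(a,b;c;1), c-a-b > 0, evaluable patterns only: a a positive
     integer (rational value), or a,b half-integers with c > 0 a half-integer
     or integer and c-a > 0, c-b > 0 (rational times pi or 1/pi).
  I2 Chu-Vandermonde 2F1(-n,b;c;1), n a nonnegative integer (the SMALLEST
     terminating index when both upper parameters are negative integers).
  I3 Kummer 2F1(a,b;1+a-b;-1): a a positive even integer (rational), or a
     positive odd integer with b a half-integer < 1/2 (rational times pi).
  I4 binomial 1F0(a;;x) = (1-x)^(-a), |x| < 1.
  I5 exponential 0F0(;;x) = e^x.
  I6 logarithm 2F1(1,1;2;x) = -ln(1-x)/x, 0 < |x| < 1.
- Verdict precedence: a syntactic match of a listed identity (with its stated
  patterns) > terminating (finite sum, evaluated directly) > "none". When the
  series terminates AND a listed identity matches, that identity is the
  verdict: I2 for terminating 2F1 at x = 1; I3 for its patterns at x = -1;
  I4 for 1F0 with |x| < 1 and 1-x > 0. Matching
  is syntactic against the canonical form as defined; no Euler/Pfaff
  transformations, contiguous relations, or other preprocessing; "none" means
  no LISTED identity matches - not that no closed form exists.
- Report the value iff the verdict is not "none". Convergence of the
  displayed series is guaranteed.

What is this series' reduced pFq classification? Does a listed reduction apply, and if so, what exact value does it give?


The tell: x = \frac{3}{8} and the two k-th powers (prefactor 3/10) combine into one argument.
Step ratio: r(k) = \frac{3}{8} * (k+1) (k+1) / [(k+2) (k+1)] ; factor over Q: parameters, x = \frac{3}{8}, and C = \frac{3}{10}.

With C = \frac{3}{10}: the canonical form is 2F1(1, 1; 2; \frac{3}{8}). Verdict: the logarithmic series (I6) fires (the logarithm: parameters (1,1;2), x = \frac{3}{8}). Hence: \left(-\frac{4}{5}\right) \cdot \ln\left(\frac{5}{8}\right).


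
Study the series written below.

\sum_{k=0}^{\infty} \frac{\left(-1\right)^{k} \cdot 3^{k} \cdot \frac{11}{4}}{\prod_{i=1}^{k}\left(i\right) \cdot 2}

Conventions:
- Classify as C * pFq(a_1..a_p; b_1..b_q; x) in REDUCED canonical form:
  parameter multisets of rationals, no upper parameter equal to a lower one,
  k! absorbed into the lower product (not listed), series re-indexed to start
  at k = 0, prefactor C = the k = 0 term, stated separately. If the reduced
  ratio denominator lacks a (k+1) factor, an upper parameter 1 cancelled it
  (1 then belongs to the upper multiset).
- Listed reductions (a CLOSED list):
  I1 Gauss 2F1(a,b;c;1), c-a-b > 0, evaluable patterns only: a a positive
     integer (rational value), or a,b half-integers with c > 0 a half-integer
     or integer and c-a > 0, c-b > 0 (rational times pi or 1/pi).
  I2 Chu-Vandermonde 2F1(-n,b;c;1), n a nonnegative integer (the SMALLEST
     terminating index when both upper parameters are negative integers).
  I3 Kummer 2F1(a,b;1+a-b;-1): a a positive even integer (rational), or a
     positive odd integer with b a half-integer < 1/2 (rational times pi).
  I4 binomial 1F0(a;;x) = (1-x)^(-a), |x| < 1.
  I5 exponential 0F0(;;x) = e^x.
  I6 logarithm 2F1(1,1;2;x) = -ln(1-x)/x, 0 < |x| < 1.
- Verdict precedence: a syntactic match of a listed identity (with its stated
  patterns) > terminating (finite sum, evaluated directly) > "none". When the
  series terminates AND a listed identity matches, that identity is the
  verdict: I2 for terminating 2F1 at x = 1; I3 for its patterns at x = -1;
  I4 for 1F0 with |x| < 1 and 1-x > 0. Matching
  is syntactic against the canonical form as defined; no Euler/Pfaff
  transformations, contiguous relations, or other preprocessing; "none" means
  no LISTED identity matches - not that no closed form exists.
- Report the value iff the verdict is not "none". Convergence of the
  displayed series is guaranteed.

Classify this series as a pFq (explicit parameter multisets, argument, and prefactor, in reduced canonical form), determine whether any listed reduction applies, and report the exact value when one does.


At argument -3: a 0F0 with upper {-}, lower {-}, scaled by C = \frac{11}{8}. Verdict: the exponential series (I5) applies (the 0F0 exponential series at x = -3). Exact value: \frac{11}{8} \cdot e^{-3}.

Key step: t_0 = \frac{11}{8} here, and the constant factors (C = 11/8, x = -3) combine into one prefactor.
Ratio: r(k) = -3 * 1 / [(k+1)] - rational in k, leading ratio -3; with t_0 = \frac{11}{8}, classification follows.


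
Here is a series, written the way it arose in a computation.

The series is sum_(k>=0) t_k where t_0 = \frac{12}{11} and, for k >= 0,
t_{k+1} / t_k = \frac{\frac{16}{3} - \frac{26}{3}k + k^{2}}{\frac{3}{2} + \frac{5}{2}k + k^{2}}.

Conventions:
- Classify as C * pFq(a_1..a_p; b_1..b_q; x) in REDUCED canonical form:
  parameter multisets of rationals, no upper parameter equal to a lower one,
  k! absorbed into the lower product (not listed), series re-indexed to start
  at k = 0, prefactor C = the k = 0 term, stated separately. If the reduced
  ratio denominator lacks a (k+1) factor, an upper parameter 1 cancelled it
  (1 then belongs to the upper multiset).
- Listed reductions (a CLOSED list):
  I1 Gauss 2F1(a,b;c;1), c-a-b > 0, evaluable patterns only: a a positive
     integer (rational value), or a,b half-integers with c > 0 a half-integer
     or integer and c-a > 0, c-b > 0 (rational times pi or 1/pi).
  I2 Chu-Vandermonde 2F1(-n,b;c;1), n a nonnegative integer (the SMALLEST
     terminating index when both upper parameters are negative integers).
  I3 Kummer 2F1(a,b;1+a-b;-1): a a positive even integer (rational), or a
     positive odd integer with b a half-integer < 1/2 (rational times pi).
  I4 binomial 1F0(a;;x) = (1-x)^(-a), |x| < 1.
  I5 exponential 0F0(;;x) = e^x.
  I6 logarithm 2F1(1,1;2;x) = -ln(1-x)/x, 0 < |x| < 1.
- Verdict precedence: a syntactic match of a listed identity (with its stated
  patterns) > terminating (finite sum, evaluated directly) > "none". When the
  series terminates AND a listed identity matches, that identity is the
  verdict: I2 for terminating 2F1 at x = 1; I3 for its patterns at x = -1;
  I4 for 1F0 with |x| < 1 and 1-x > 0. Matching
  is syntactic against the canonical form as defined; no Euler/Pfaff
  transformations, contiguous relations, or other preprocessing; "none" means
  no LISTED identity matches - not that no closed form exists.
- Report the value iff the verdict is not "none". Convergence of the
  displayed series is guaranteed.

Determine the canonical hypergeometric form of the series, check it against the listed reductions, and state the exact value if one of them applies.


Classification (C = \frac{12}{11}): 2F1 with upper {-8, -\frac{2}{3}}, lower {\frac{3}{2}}, argument x = 1. Verdict: Vandermonde's identity (I2) matches (terminating 2F1 at x = 1 with n = 8, b = -2/3, c = \frac{3}{2}). Hence: \frac{131193860}{33126489}.

The tell: from the first term \frac{12}{11}: roots of the ratio polynomials (C = 12/11, x = 1) are the negated parameters.
Consecutive-term ratio: r(k) = 1 * (k-8) (k-\frac{2}{3}) / [(k+\frac{3}{2}) (k+1)] - poly over poly, x = 1 from leading terms; C = \frac{12}{11} at k = 0.
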